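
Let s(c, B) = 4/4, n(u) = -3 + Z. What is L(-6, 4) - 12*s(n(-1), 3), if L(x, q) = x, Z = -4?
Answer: -18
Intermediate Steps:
n(u) = -7 (n(u) = -3 - 4 = -7)
s(c, B) = 1 (s(c, B) = 4*(¼) = 1)
L(-6, 4) - 12*s(n(-1), 3) = -6 - 12*1 = -6 - 12 = -18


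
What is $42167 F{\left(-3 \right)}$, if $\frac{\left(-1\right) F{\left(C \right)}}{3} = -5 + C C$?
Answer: $-506004$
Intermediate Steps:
$F{\left(C \right)} = 15 - 3 C^{2}$ ($F{\left(C \right)} = - 3 \left(-5 + C C\right) = - 3 \left(-5 + C^{2}\right) = 15 - 3 C^{2}$)
$42167 F{\left(-3 \right)} = 42167 \left(15 - 3 \left(-3\right)^{2}\right) = 42167 \left(15 - 27\right) = 42167 \left(-12\right) = -506004$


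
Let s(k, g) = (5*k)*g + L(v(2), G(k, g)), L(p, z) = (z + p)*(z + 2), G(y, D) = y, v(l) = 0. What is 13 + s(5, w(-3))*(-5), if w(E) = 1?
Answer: -287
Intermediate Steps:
L(p, z) = (2 + z)*(p + z) (L(p, z) = (p + z)*(2 + z) = (2 + z)*(p + z))
s(k, g) = k² + 2*k + 5*g*k (s(k, g) = (5*k)*g + (k² + 2*0 + 2*k + 0*k) = 5*g*k + (k² + 0 + 2*k + 0) = 5*g*k + (k² + 2*k) = k² + 2*k + 5*g*k)
13 + s(5, w(-3))*(-5) = 13 + (5*(2 + 5 + 5*1))*(-5) = 13 + (5*(2 + 5 + 5))*(-5) = 13 + (5*12)*(-5) = 13 + 60*(-5) = 13 - 300 = -287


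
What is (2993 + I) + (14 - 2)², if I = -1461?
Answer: 1676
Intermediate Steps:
(2993 + I) + (14 - 2)² = (2993 - 1461) + (14 - 2)² = 1532 + 12² = 1532 + 144 = 1676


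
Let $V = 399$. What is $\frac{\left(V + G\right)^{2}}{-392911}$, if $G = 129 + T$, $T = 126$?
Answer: $- \frac{427716}{392911} \approx -1.0886$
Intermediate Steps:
$G = 255$ ($G = 129 + 126 = 255$)
$\frac{\left(V + G\right)^{2}}{-392911} = \frac{\left(399 + 255\right)^{2}}{-392911} = 654^{2} \left(- \frac{1}{392911}\right) = 427716 \left(- \frac{1}{392911}\right) = - \frac{427716}{392911}$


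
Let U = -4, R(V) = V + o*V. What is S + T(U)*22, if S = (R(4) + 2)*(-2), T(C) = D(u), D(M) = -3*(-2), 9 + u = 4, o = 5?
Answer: 80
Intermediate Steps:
R(V) = 6*V (R(V) = V + 5*V = 6*V)
u = -5 (u = -9 + 4 = -5)
D(M) = 6
T(C) = 6
S = -52 (S = (6*4 + 2)*(-2) = (24 + 2)*(-2) = 26*(-2) = -52)
S + T(U)*22 = -52 + 6*22 = -52 + 132 = 80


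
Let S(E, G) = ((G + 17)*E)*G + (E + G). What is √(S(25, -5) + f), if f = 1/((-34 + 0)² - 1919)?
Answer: I*√861610883/763 ≈ 38.471*I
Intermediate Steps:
S(E, G) = E + G + E*G*(17 + G) (S(E, G) = ((17 + G)*E)*G + (E + G) = (E*(17 + G))*G + (E + G) = E*G*(17 + G) + (E + G) = E + G + E*G*(17 + G))
f = -1/763 (f = 1/((-34)² - 1919) = 1/(1156 - 1919) = 1/(-763) = -1/763 ≈ -0.0013106)
√(S(25, -5) + f) = √((25 - 5 + 25*(-5)² + 17*25*(-5)) - 1/763) = √((25 - 5 + 25*25 - 2125) - 1/763) = √((25 - 5 + 625 - 2125) - 1/763) = √(-1480 - 1/763) = √(-1129241/763) = I*√861610883/763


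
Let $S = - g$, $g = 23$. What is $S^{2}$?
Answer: $529$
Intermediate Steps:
$S = -23$ ($S = \left(-1\right) 23 = -23$)
$S^{2} = \left(-23\right)^{2} = 529$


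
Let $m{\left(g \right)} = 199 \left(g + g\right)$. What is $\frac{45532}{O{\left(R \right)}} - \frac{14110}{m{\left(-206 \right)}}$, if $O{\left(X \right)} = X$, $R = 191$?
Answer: $\frac{1867886313}{7829854} \approx 238.56$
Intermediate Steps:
$m{\left(g \right)} = 398 g$ ($m{\left(g \right)} = 199 \cdot 2 g = 398 g$)
$\frac{45532}{O{\left(R \right)}} - \frac{14110}{m{\left(-206 \right)}} = \frac{45532}{191} - \frac{14110}{398 \left(-206\right)} = 45532 \cdot \frac{1}{191} - \frac{14110}{-81988} = \frac{45532}{191} - - \frac{7055}{40994} = \frac{45532}{191} + \frac{7055}{40994} = \frac{1867886313}{7829854}$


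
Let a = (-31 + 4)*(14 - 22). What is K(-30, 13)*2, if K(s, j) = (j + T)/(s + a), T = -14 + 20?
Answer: 19/93 ≈ 0.20430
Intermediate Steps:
T = 6
a = 216 (a = -27*(-8) = 216)
K(s, j) = (6 + j)/(216 + s) (K(s, j) = (j + 6)/(s + 216) = (6 + j)/(216 + s))
K(-30, 13)*2 = ((6 + 13)/(216 - 30))*2 = (19/186)*2 = 19/93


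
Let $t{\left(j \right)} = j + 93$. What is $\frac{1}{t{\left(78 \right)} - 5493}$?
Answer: $- \frac{1}{5322} \approx -0.0001879$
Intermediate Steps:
$t{\left(j \right)} = 93 + j$
$\frac{1}{t{\left(78 \right)} - 5493} = \frac{1}{\left(93 + 78\right) - 5493} = \frac{1}{171 - 5493} = \frac{1}{-5322} = - \frac{1}{5322}$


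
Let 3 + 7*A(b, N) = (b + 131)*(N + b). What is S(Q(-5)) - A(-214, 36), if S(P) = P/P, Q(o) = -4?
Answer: -14764/7 ≈ -2109.1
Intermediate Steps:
A(b, N) = -3/7 + (131 + b)*(N + b)/7 (A(b, N) = -3/7 + ((b + 131)*(N + b))/7 = -3/7 + ((131 + b)*(N + b))/7 = -3/7 + (131 + b)*(N + b)/7)
S(P) = 1
S(Q(-5)) - A(-214, 36) = 1 - (-3/7 + (⅐)*(-214)² + (131/7)*36 + (131/7)*(-214) + (⅐)*36*(-214)) = 1 - (-3/7 + (⅐)*45796 + 4716/7 - 28034/7 - 7704/7) = 1 - (-3/7 + 45796/7 + 4716/7 - 28034/7 - 7704/7) = 1 - 1*14771/7 = 1 - 14771/7 = -14764/7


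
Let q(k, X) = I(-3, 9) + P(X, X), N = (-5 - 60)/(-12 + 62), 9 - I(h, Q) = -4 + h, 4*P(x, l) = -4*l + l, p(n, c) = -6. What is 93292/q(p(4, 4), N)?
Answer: 3731680/679 ≈ 5495.8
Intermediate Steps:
P(x, l) = -3*l/4 (P(x, l) = (-4*l + l)/4 = (-3*l)/4 = -3*l/4)
I(h, Q) = 13 - h (I(h, Q) = 9 - (-4 + h) = 9 + (4 - h) = 13 - h)
N = -13/10 (N = -65/50 = -65*1/50 = -13/10 ≈ -1.3000)
q(k, X) = 16 - 3*X/4 (q(k, X) = (13 - 1*(-3)) - 3*X/4 = (13 + 3) - 3*X/4 = 16 - 3*X/4)
93292/q(p(4, 4), N) = 93292/(16 - ¾*(-13/10)) = 93292/(16 + 39/40) = 93292/(679/40) = 93292*(40/679) = 3731680/679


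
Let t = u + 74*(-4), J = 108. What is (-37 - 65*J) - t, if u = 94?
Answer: -6855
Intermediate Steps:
t = -202 (t = 94 + 74*(-4) = 94 - 296 = -202)
(-37 - 65*J) - t = (-37 - 65*108) - 1*(-202) = (-37 - 7020) + 202 = -7057 + 202 = -6855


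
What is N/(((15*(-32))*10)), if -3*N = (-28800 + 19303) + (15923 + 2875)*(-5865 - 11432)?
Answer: -325158503/14400 ≈ -22580.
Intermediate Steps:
N = 325158503/3 (N = -((-28800 + 19303) + (15923 + 2875)*(-5865 - 11432))/3 = -(-9497 + 18798*(-17297))/3 = -(-9497 - 325149006)/3 = -⅓*(-325158503) = 325158503/3 ≈ 1.0839e+8)
N/(((15*(-32))*10)) = 325158503/(3*(((15*(-32))*10))) = 325158503/(3*((-480*10))) = (325158503/3)/(-4800) = (325158503/3)*(-1/4800) = -325158503/14400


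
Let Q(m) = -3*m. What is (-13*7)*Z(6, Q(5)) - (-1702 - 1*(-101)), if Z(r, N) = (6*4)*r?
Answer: -11503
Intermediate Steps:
Z(r, N) = 24*r
(-13*7)*Z(6, Q(5)) - (-1702 - 1*(-101)) = (-13*7)*(24*6) - (-1702 - 1*(-101)) = -91*144 - (-1702 + 101) = -13104 - 1*(-1601) = -13104 + 1601 = -11503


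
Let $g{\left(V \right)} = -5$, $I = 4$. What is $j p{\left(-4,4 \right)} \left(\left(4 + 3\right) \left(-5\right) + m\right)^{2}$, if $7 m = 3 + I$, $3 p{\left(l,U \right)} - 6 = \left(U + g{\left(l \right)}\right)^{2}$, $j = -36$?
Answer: $-97104$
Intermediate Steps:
$p{\left(l,U \right)} = 2 + \frac{\left(-5 + U\right)^{2}}{3}$ ($p{\left(l,U \right)} = 2 + \frac{\left(U - 5\right)^{2}}{3} = 2 + \frac{\left(-5 + U\right)^{2}}{3}$)
$m = 1$ ($m = \frac{3 + 4}{7} = \frac{1}{7} \cdot 7 = 1$)
$j p{\left(-4,4 \right)} \left(\left(4 + 3\right) \left(-5\right) + m\right)^{2} = - 36 \left(2 + \frac{\left(-5 + 4\right)^{2}}{3}\right) \left(\left(4 + 3\right) \left(-5\right) + 1\right)^{2} = - 36 \left(2 + \frac{\left(-1\right)^{2}}{3}\right) \left(7 \left(-5\right) + 1\right)^{2} = - 36 \left(2 + \frac{1}{3} \cdot 1\right) \left(-35 + 1\right)^{2} = - 36 \left(2 + \frac{1}{3}\right) \left(-34\right)^{2} = \left(-36\right) \frac{7}{3} \cdot 1156 = \left(-84\right) 1156 = -97104$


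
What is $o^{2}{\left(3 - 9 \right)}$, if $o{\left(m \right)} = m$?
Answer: $36$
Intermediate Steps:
$o^{2}{\left(3 - 9 \right)} = \left(3 - 9\right)^{2} = \left(-6\right)^{2} = 36$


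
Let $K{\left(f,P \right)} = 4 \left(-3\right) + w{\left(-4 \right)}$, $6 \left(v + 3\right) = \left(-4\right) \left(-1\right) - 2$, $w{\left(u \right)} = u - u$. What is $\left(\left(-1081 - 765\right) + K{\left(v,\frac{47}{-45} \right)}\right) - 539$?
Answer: $-2397$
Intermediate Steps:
$w{\left(u \right)} = 0$
$v = - \frac{8}{3}$ ($v = -3 + \frac{\left(-4\right) \left(-1\right) - 2}{6} = -3 + \frac{4 - 2}{6} = -3 + \frac{1}{6} \cdot 2 = -3 + \frac{1}{3} = - \frac{8}{3} \approx -2.6667$)
$K{\left(f,P \right)} = -12$ ($K{\left(f,P \right)} = 4 \left(-3\right) + 0 = -12 + 0 = -12$)
$\left(\left(-1081 - 765\right) + K{\left(v,\frac{47}{-45} \right)}\right) - 539 = \left(\left(-1081 - 765\right) - 12\right) - 539 = \left(-1846 - 12\right) - 539 = -1858 - 539 = -2397$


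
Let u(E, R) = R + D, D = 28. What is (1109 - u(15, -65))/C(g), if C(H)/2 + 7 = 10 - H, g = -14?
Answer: 573/17 ≈ 33.706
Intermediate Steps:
u(E, R) = 28 + R (u(E, R) = R + 28 = 28 + R)
C(H) = 6 - 2*H (C(H) = -14 + 2*(10 - H) = -14 + (20 - 2*H) = 6 - 2*H)
(1109 - u(15, -65))/C(g) = (1109 - (28 - 65))/(6 - 2*(-14)) = (1109 - 1*(-37))/(6 + 28) = (1109 + 37)/34 = 1146*(1/34) = 573/17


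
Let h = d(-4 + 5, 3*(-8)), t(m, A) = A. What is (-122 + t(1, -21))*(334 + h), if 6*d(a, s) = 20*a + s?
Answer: -143000/3 ≈ -47667.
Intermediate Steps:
d(a, s) = s/6 + 10*a/3 (d(a, s) = (20*a + s)/6 = (s + 20*a)/6 = s/6 + 10*a/3)
h = -⅔ (h = (3*(-8))/6 + 10*(-4 + 5)/3 = (⅙)*(-24) + (10/3)*1 = -4 + 10/3 = -⅔ ≈ -0.66667)
(-122 + t(1, -21))*(334 + h) = (-122 - 21)*(334 - ⅔) = -143*1000/3 = -143000/3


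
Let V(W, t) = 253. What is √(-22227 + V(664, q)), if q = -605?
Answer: I*√21974 ≈ 148.24*I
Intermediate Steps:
√(-22227 + V(664, q)) = √(-22227 + 253) = √(-21974) = I*√21974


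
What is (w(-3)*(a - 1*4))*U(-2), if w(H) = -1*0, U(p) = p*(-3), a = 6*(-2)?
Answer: 0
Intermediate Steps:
a = -12
U(p) = -3*p
w(H) = 0
(w(-3)*(a - 1*4))*U(-2) = (0*(-12 - 1*4))*(-3*(-2)) = (0*(-12 - 4))*6 = (0*(-16))*6 = 0*6 = 0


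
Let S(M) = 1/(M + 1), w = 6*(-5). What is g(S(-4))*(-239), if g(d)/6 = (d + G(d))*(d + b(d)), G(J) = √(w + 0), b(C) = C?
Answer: -956/3 + 956*I*√30 ≈ -318.67 + 5236.2*I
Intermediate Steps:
w = -30
G(J) = I*√30 (G(J) = √(-30 + 0) = √(-30) = I*√30)
S(M) = 1/(1 + M)
g(d) = 12*d*(d + I*√30) (g(d) = 6*((d + I*√30)*(d + d)) = 6*((d + I*√30)*(2*d)) = 6*(2*d*(d + I*√30)) = 12*d*(d + I*√30))
g(S(-4))*(-239) = (12*(1/(1 - 4) + I*√30)/(1 - 4))*(-239) = (12*(1/(-3) + I*√30)/(-3))*(-239) = (12*(-⅓)*(-⅓ + I*√30))*(-239) = (4/3 - 4*I*√30)*(-239) = -956/3 + 956*I*√30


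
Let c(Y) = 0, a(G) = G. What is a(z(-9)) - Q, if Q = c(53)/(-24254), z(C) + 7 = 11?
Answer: 4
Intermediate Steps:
z(C) = 4 (z(C) = -7 + 11 = 4)
Q = 0 (Q = 0/(-24254) = 0*(-1/24254) = 0)
a(z(-9)) - Q = 4 - 1*0 = 4 + 0 = 4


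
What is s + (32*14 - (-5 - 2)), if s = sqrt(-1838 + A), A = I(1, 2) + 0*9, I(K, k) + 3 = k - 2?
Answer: 455 + I*sqrt(1841) ≈ 455.0 + 42.907*I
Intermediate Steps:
I(K, k) = -5 + k (I(K, k) = -3 + (k - 2) = -3 + (-2 + k) = -5 + k)
A = -3 (A = (-5 + 2) + 0*9 = -3 + 0 = -3)
s = I*sqrt(1841) (s = sqrt(-1838 - 3) = sqrt(-1841) = I*sqrt(1841) ≈ 42.907*I)
s + (32*14 - (-5 - 2)) = I*sqrt(1841) + (32*14 - (-5 - 2)) = I*sqrt(1841) + (448 - 1*(-7)) = I*sqrt(1841) + (448 + 7) = I*sqrt(1841) + 455 = 455 + I*sqrt(1841)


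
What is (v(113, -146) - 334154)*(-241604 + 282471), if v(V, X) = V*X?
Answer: -14330095284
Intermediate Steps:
(v(113, -146) - 334154)*(-241604 + 282471) = (113*(-146) - 334154)*(-241604 + 282471) = (-16498 - 334154)*40867 = -350652*40867 = -14330095284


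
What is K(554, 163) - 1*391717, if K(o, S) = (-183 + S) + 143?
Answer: -391594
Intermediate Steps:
K(o, S) = -40 + S
K(554, 163) - 1*391717 = (-40 + 163) - 1*391717 = 123 - 391717 = -391594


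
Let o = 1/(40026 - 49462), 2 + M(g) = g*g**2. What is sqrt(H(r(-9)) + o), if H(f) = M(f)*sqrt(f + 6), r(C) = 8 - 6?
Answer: sqrt(-2359 + 267114288*sqrt(2))/4718 ≈ 4.1195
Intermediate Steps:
r(C) = 2
M(g) = -2 + g**3 (M(g) = -2 + g*g**2 = -2 + g**3)
H(f) = sqrt(6 + f)*(-2 + f**3) (H(f) = (-2 + f**3)*sqrt(f + 6) = (-2 + f**3)*sqrt(6 + f) = sqrt(6 + f)*(-2 + f**3))
o = -1/9436 (o = 1/(-9436) = -1/9436 ≈ -0.00010598)
sqrt(H(r(-9)) + o) = sqrt(sqrt(6 + 2)*(-2 + 2**3) - 1/9436) = sqrt(sqrt(8)*(-2 + 8) - 1/9436) = sqrt((2*sqrt(2))*6 - 1/9436) = sqrt(12*sqrt(2) - 1/9436) = sqrt(-1/9436 + 12*sqrt(2))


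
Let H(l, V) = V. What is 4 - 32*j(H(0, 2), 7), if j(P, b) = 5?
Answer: -156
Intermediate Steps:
4 - 32*j(H(0, 2), 7) = 4 - 32*5 = 4 - 160 = -156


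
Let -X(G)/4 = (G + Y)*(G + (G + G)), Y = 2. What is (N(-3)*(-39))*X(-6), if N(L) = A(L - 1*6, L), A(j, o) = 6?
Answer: 67392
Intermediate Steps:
N(L) = 6
X(G) = -12*G*(2 + G) (X(G) = -4*(G + 2)*(G + (G + G)) = -4*(2 + G)*(G + 2*G) = -4*(2 + G)*3*G = -12*G*(2 + G))
(N(-3)*(-39))*X(-6) = (6*(-39))*(-12*(-6)*(2 - 6)) = -(-2808)*(-6)*(-4) = -234*(-288) = 67392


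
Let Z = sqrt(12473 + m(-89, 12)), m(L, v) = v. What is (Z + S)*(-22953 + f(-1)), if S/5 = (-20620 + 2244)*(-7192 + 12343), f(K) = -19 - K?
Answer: 10871574297480 - 22971*sqrt(12485) ≈ 1.0872e+13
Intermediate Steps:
Z = sqrt(12485) (Z = sqrt(12473 + 12) = sqrt(12485) ≈ 111.74)
S = -473273880 (S = 5*((-20620 + 2244)*(-7192 + 12343)) = 5*(-18376*5151) = 5*(-94654776) = -473273880)
(Z + S)*(-22953 + f(-1)) = (sqrt(12485) - 473273880)*(-22953 + (-19 - 1*(-1))) = (-473273880 + sqrt(12485))*(-22953 + (-19 + 1)) = (-473273880 + sqrt(12485))*(-22953 - 18) = (-473273880 + sqrt(12485))*(-22971) = 10871574297480 - 22971*sqrt(12485)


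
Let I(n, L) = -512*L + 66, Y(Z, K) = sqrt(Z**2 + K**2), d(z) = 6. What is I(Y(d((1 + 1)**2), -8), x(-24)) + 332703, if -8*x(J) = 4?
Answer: 333025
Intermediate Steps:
Y(Z, K) = sqrt(K**2 + Z**2)
x(J) = -1/2 (x(J) = -1/8*4 = -1/2)
I(n, L) = 66 - 512*L
I(Y(d((1 + 1)**2), -8), x(-24)) + 332703 = (66 - 512*(-1/2)) + 332703 = (66 + 256) + 332703 = 322 + 332703 = 333025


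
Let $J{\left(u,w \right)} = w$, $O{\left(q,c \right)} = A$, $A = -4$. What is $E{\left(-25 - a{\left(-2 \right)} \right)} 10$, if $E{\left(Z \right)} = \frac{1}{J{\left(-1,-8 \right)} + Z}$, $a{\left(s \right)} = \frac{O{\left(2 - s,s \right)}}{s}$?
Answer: $- \frac{2}{7} \approx -0.28571$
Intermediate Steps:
$O{\left(q,c \right)} = -4$
$a{\left(s \right)} = - \frac{4}{s}$
$E{\left(Z \right)} = \frac{1}{-8 + Z}$
$E{\left(-25 - a{\left(-2 \right)} \right)} 10 = \frac{1}{-8 - \left(25 - \frac{4}{-2}\right)} 10 = \frac{1}{-8 - \left(25 - -2\right)} 10 = \frac{1}{-8 - 27} \cdot 10 = \frac{1}{-35} \cdot 10 = \left(- \frac{1}{35}\right) 10 = - \frac{2}{7}$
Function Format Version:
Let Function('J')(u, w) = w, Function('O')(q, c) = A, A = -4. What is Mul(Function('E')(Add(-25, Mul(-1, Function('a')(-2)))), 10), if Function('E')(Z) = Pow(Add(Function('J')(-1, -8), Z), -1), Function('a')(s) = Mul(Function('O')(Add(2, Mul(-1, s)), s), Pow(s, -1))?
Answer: Rational(-2, 7) ≈ -0.28571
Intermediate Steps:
Function('O')(q, c) = -4
Function('a')(s) = Mul(-4, Pow(s, -1))
Function('E')(Z) = Pow(Add(-8, Z), -1)
Mul(Function('E')(Add(-25, Mul(-1, Function('a')(-2)))), 10) = Mul(Pow(Add(-8, Add(-25, Mul(-1, Mul(-4, Pow(-2, -1))))), -1), 10) = Mul(Pow(Add(-8, Add(-25, Mul(-1, Mul(-4, Rational(-1, 2))))), -1), 10) = Mul(Pow(Add(-8, Add(-25, Mul(-1, 2))), -1), 10) = Mul(Pow(Add(-8, Add(-25, -2)), -1), 10) = Mul(Pow(Add(-8, -27), -1), 10) = Mul(Pow(-35, -1), 10) = Mul(Rational(-1, 35), 10) = Rational(-2, 7)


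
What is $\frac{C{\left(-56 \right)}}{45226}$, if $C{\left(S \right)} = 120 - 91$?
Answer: $\frac{29}{45226} \approx 0.00064122$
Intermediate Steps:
$C{\left(S \right)} = 29$
$\frac{C{\left(-56 \right)}}{45226} = \frac{29}{45226}$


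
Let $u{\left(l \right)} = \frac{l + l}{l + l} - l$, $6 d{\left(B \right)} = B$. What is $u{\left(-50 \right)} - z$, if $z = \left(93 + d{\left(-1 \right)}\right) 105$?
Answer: $- \frac{19393}{2} \approx -9696.5$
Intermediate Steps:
$d{\left(B \right)} = \frac{B}{6}$
$u{\left(l \right)} = 1 - l$ ($u{\left(l \right)} = \frac{2 l}{2 l} - l = 2 l \frac{1}{2 l} - l = 1 - l$)
$z = \frac{19495}{2}$ ($z = \left(93 + \frac{1}{6} \left(-1\right)\right) 105 = \left(93 - \frac{1}{6}\right) 105 = \frac{557}{6} \cdot 105 = \frac{19495}{2} \approx 9747.5$)
$u{\left(-50 \right)} - z = \left(1 - -50\right) - \frac{19495}{2} = \left(1 + 50\right) - \frac{19495}{2} = 51 - \frac{19495}{2} = - \frac{19393}{2}$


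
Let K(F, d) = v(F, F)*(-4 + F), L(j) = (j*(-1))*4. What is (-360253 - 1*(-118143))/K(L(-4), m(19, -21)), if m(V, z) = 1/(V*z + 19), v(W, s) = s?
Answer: -121055/96 ≈ -1261.0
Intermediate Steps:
L(j) = -4*j (L(j) = -j*4 = -4*j)
m(V, z) = 1/(19 + V*z)
K(F, d) = F*(-4 + F)
(-360253 - 1*(-118143))/K(L(-4), m(19, -21)) = (-360253 - 1*(-118143))/(((-4*(-4))*(-4 - 4*(-4)))) = (-360253 + 118143)/((16*(-4 + 16))) = -242110/(16*12) = -242110/192 = -242110*1/192 = -121055/96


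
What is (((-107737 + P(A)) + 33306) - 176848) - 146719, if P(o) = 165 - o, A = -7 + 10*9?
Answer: -397916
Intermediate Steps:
A = 83 (A = -7 + 90 = 83)
(((-107737 + P(A)) + 33306) - 176848) - 146719 = (((-107737 + (165 - 1*83)) + 33306) - 176848) - 146719 = (((-107737 + (165 - 83)) + 33306) - 176848) - 146719 = (((-107737 + 82) + 33306) - 176848) - 146719 = ((-107655 + 33306) - 176848) - 146719 = (-74349 - 176848) - 146719 = -251197 - 146719 = -397916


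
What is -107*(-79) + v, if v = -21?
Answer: 8432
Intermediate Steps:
-107*(-79) + v = -107*(-79) - 21 = 8453 - 21 = 8432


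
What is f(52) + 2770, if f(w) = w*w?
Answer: 5474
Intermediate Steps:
f(w) = w²
f(52) + 2770 = 52² + 2770 = 2704 + 2770 = 5474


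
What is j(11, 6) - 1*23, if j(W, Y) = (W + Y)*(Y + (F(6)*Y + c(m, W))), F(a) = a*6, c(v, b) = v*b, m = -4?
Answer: 3003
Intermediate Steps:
c(v, b) = b*v
F(a) = 6*a
j(W, Y) = (W + Y)*(-4*W + 37*Y) (j(W, Y) = (W + Y)*(Y + ((6*6)*Y + W*(-4))) = (W + Y)*(Y + (36*Y - 4*W)) = (W + Y)*(Y + (-4*W + 36*Y)) = (W + Y)*(-4*W + 37*Y))
j(11, 6) - 1*23 = (-4*11² + 37*6² + 33*11*6) - 1*23 = (-4*121 + 37*36 + 2178) - 23 = (-484 + 1332 + 2178) - 23 = 3026 - 23 = 3003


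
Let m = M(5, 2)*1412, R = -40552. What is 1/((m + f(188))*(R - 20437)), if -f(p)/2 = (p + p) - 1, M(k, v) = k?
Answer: -1/384840590 ≈ -2.5985e-9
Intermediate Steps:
m = 7060 (m = 5*1412 = 7060)
f(p) = 2 - 4*p (f(p) = -2*((p + p) - 1) = -2*(2*p - 1) = -2*(-1 + 2*p) = 2 - 4*p)
1/((m + f(188))*(R - 20437)) = 1/((7060 + (2 - 4*188))*(-40552 - 20437)) = 1/((7060 + (2 - 752))*(-60989)) = 1/((7060 - 750)*(-60989)) = 1/(6310*(-60989)) = 1/(-384840590) = -1/384840590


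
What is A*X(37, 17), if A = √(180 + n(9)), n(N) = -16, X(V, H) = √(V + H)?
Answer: 6*√246 ≈ 94.106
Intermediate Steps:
X(V, H) = √(H + V)
A = 2*√41 (A = √(180 - 16) = √164 = 2*√41 ≈ 12.806)
A*X(37, 17) = (2*√41)*√(17 + 37) = (2*√41)*√54 = (2*√41)*(3*√6) = 6*√246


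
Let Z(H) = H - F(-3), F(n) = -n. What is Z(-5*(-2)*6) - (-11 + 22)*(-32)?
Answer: 409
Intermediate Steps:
Z(H) = -3 + H (Z(H) = H - (-1)*(-3) = H - 1*3 = H - 3 = -3 + H)
Z(-5*(-2)*6) - (-11 + 22)*(-32) = (-3 - 5*(-2)*6) - (-11 + 22)*(-32) = (-3 + 10*6) - 11*(-32) = (-3 + 60) - 1*(-352) = 57 + 352 = 409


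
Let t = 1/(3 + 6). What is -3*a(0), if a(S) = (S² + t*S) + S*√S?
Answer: 0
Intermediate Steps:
t = ⅑ (t = 1/9 = ⅑ ≈ 0.11111)
a(S) = S² + S^(3/2) + S/9 (a(S) = (S² + S/9) + S*√S = (S² + S/9) + S^(3/2) = S² + S^(3/2) + S/9)
-3*a(0) = -3*(0² + 0^(3/2) + (⅑)*0) = -3*(0 + 0 + 0) = -3*0 = 0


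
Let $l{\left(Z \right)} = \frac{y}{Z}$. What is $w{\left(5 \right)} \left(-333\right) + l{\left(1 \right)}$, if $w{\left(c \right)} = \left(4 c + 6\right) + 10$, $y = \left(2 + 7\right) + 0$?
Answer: $-11979$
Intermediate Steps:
$y = 9$ ($y = 9 + 0 = 9$)
$w{\left(c \right)} = 16 + 4 c$ ($w{\left(c \right)} = \left(6 + 4 c\right) + 10 = 16 + 4 c$)
$l{\left(Z \right)} = \frac{9}{Z}$
$w{\left(5 \right)} \left(-333\right) + l{\left(1 \right)} = \left(16 + 4 \cdot 5\right) \left(-333\right) + \frac{9}{1} = \left(16 + 20\right) \left(-333\right) + 9 \cdot 1 = 36 \left(-333\right) + 9 = -11988 + 9 = -11979$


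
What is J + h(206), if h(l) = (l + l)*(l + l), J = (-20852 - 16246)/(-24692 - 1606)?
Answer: 82666015/487 ≈ 1.6975e+5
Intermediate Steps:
J = 687/487 (J = -37098/(-26298) = -37098*(-1/26298) = 687/487 ≈ 1.4107)
h(l) = 4*l² (h(l) = (2*l)*(2*l) = 4*l²)
J + h(206) = 687/487 + 4*206² = 687/487 + 4*42436 = 687/487 + 169744 = 82666015/487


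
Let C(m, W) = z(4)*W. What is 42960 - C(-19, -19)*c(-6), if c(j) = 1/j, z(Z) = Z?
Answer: 128842/3 ≈ 42947.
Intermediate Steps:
C(m, W) = 4*W
c(j) = 1/j
42960 - C(-19, -19)*c(-6) = 42960 - 4*(-19)/(-6) = 42960 - (-76)*(-1)/6 = 42960 - 1*38/3 = 42960 - 38/3 = 128842/3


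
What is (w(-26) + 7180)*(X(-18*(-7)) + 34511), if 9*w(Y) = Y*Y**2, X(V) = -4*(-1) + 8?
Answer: 1624100012/9 ≈ 1.8046e+8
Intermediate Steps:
X(V) = 12 (X(V) = 4 + 8 = 12)
w(Y) = Y**3/9 (w(Y) = (Y*Y**2)/9 = Y**3/9)
(w(-26) + 7180)*(X(-18*(-7)) + 34511) = ((1/9)*(-26)**3 + 7180)*(12 + 34511) = ((1/9)*(-17576) + 7180)*34523 = (-17576/9 + 7180)*34523 = (47044/9)*34523 = 1624100012/9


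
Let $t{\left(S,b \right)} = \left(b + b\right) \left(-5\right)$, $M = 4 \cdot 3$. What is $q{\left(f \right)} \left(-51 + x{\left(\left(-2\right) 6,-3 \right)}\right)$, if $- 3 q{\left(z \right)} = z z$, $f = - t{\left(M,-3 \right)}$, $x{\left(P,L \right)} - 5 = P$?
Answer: $17400$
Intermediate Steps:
$x{\left(P,L \right)} = 5 + P$
$M = 12$
$t{\left(S,b \right)} = - 10 b$ ($t{\left(S,b \right)} = 2 b \left(-5\right) = - 10 b$)
$f = -30$ ($f = - \left(-10\right) \left(-3\right) = \left(-1\right) 30 = -30$)
$q{\left(z \right)} = - \frac{z^{2}}{3}$ ($q{\left(z \right)} = - \frac{z z}{3} = - \frac{z^{2}}{3}$)
$q{\left(f \right)} \left(-51 + x{\left(\left(-2\right) 6,-3 \right)}\right) = - \frac{\left(-30\right)^{2}}{3} \left(-51 + \left(5 - 12\right)\right) = \left(- \frac{1}{3}\right) 900 \left(-51 + \left(5 - 12\right)\right) = - 300 \left(-51 - 7\right) = \left(-300\right) \left(-58\right) = 17400$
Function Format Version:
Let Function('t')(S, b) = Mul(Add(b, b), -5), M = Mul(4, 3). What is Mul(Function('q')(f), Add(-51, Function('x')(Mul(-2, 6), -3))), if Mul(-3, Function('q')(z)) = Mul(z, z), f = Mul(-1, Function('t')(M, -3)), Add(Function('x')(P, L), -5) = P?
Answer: 17400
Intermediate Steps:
Function('x')(P, L) = Add(5, P)
M = 12
Function('t')(S, b) = Mul(-10, b) (Function('t')(S, b) = Mul(Mul(2, b), -5) = Mul(-10, b))
f = -30 (f = Mul(-1, Mul(-10, -3)) = Mul(-1, 30) = -30)
Function('q')(z) = Mul(Rational(-1, 3), Pow(z, 2)) (Function('q')(z) = Mul(Rational(-1, 3), Mul(z, z)) = Mul(Rational(-1, 3), Pow(z, 2)))
Mul(Function('q')(f), Add(-51, Function('x')(Mul(-2, 6), -3))) = Mul(Mul(Rational(-1, 3), Pow(-30, 2)), Add(-51, Add(5, Mul(-2, 6)))) = Mul(Mul(Rational(-1, 3), 900), Add(-51, Add(5, -12))) = Mul(-300, Add(-51, -7)) = Mul(-300, -58) = 17400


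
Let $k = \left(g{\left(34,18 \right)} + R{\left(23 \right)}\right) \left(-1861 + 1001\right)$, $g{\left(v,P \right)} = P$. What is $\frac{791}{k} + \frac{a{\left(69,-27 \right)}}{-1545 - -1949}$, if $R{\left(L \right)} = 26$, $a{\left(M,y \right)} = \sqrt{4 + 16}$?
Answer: $- \frac{791}{37840} + \frac{\sqrt{5}}{202} \approx -0.0098342$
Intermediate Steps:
$a{\left(M,y \right)} = 2 \sqrt{5}$ ($a{\left(M,y \right)} = \sqrt{20} = 2 \sqrt{5}$)
$k = -37840$ ($k = \left(18 + 26\right) \left(-1861 + 1001\right) = 44 \left(-860\right) = -37840$)
$\frac{791}{k} + \frac{a{\left(69,-27 \right)}}{-1545 - -1949} = \frac{791}{-37840} + \frac{2 \sqrt{5}}{-1545 - -1949} = 791 \left(- \frac{1}{37840}\right) + \frac{2 \sqrt{5}}{-1545 + 1949} = - \frac{791}{37840} + \frac{2 \sqrt{5}}{404} = - \frac{791}{37840} + 2 \sqrt{5} \cdot \frac{1}{404} = - \frac{791}{37840} + \frac{\sqrt{5}}{202}$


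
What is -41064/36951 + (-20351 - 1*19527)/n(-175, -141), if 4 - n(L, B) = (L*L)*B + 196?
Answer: -59595044230/53183980761 ≈ -1.1205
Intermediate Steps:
n(L, B) = -192 - B*L² (n(L, B) = 4 - ((L*L)*B + 196) = 4 - (L²*B + 196) = 4 - (B*L² + 196) = 4 - (196 + B*L²) = 4 + (-196 - B*L²) = -192 - B*L²)
-41064/36951 + (-20351 - 1*19527)/n(-175, -141) = -41064/36951 + (-20351 - 1*19527)/(-192 - 1*(-141)*(-175)²) = -41064*1/36951 + (-20351 - 19527)/(-192 - 1*(-141)*30625) = -13688/12317 - 39878/(-192 + 4318125) = -13688/12317 - 39878/4317933 = -59595044230/53183980761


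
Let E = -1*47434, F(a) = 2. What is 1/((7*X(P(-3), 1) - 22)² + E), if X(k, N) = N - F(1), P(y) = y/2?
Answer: -1/46593 ≈ -2.1462e-5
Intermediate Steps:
P(y) = y/2 (P(y) = y*(½) = y/2)
X(k, N) = -2 + N (X(k, N) = N - 1*2 = N - 2 = -2 + N)
E = -47434
1/((7*X(P(-3), 1) - 22)² + E) = 1/((7*(-2 + 1) - 22)² - 47434) = 1/((7*(-1) - 22)² - 47434) = 1/((-7 - 22)² - 47434) = 1/((-29)² - 47434) = 1/(841 - 47434) = 1/(-46593) = -1/46593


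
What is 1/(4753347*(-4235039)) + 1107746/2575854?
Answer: 3716600437094483794/8642252016520646697 ≈ 0.43005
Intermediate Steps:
1/(4753347*(-4235039)) + 1107746/2575854 = (1/4753347)*(-1/4235039) + 1107746*(1/2575854) = -1/20130609925533 + 553873/1287927 = 3716600437094483794/8642252016520646697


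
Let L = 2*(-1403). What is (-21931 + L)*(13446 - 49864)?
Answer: 900872066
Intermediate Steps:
L = -2806
(-21931 + L)*(13446 - 49864) = (-21931 - 2806)*(13446 - 49864) = -24737*(-36418) = 900872066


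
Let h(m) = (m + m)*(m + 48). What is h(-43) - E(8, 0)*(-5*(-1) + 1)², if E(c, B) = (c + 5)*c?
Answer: -4174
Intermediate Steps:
h(m) = 2*m*(48 + m) (h(m) = (2*m)*(48 + m) = 2*m*(48 + m))
E(c, B) = c*(5 + c) (E(c, B) = (5 + c)*c = c*(5 + c))
h(-43) - E(8, 0)*(-5*(-1) + 1)² = 2*(-43)*(48 - 43) - 8*(5 + 8)*(-5*(-1) + 1)² = 2*(-43)*5 - 8*13*(5 + 1)² = -430 - 104*6² = -430 - 104*36 = -430 - 1*3744 = -430 - 3744 = -4174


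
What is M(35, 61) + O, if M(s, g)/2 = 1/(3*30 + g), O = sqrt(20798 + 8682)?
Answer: 2/151 + 2*sqrt(7370) ≈ 171.71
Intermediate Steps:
O = 2*sqrt(7370) (O = sqrt(29480) = 2*sqrt(7370) ≈ 171.70)
M(s, g) = 2/(90 + g) (M(s, g) = 2/(3*30 + g) = 2/(90 + g))
M(35, 61) + O = 2/(90 + 61) + 2*sqrt(7370) = 2/151 + 2*sqrt(7370)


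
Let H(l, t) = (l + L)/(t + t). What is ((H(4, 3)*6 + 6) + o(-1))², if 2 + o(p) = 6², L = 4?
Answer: 2304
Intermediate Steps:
o(p) = 34 (o(p) = -2 + 6² = -2 + 36 = 34)
H(l, t) = (4 + l)/(2*t) (H(l, t) = (l + 4)/(t + t) = (4 + l)/((2*t)) = (4 + l)*(1/(2*t)) = (4 + l)/(2*t))
((H(4, 3)*6 + 6) + o(-1))² = ((((½)*(4 + 4)/3)*6 + 6) + 34)² = ((((½)*(⅓)*8)*6 + 6) + 34)² = (((4/3)*6 + 6) + 34)² = ((8 + 6) + 34)² = (14 + 34)² = 48² = 2304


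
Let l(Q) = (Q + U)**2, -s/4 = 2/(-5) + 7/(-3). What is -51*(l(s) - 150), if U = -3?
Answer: 333013/75 ≈ 4440.2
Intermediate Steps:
s = 164/15 (s = -4*(2/(-5) + 7/(-3)) = -4*(2*(-1/5) + 7*(-1/3)) = -4*(-2/5 - 7/3) = -4*(-41/15) = 164/15 ≈ 10.933)
l(Q) = (-3 + Q)**2 (l(Q) = (Q - 3)**2 = (-3 + Q)**2)
-51*(l(s) - 150) = -51*((-3 + 164/15)**2 - 150) = -51*((119/15)**2 - 150) = -51*(14161/225 - 150) = -51*(-19589/225) = 333013/75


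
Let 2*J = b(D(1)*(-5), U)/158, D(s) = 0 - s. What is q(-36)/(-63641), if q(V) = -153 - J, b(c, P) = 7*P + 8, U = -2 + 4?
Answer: 24185/10055278 ≈ 0.0024052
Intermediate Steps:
D(s) = -s
U = 2
b(c, P) = 8 + 7*P
J = 11/158 (J = ((8 + 7*2)/158)/2 = ((8 + 14)*(1/158))/2 = (22*(1/158))/2 = (1/2)*(11/79) = 11/158 ≈ 0.069620)
q(V) = -24185/158 (q(V) = -153 - 1*11/158 = -153 - 11/158 = -24185/158)
q(-36)/(-63641) = -24185/158/(-63641) = -24185/158*(-1/63641) = 24185/10055278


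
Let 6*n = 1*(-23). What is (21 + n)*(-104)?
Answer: -5356/3 ≈ -1785.3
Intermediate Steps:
n = -23/6 (n = (1*(-23))/6 = (1/6)*(-23) = -23/6 ≈ -3.8333)
(21 + n)*(-104) = (21 - 23/6)*(-104) = (103/6)*(-104) = -5356/3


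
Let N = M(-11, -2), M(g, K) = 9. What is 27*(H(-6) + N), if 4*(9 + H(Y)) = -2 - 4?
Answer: -81/2 ≈ -40.500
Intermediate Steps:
H(Y) = -21/2 (H(Y) = -9 + (-2 - 4)/4 = -9 + (¼)*(-6) = -9 - 3/2 = -21/2)
N = 9
27*(H(-6) + N) = 27*(-21/2 + 9) = 27*(-3/2) = -81/2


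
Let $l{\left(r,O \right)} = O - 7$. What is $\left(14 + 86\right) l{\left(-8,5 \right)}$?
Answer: $-200$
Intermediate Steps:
$l{\left(r,O \right)} = -7 + O$ ($l{\left(r,O \right)} = O - 7 = -7 + O$)
$\left(14 + 86\right) l{\left(-8,5 \right)} = \left(14 + 86\right) \left(-7 + 5\right) = 100 \left(-2\right) = -200$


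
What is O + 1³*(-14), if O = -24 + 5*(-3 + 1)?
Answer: -48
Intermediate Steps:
O = -34 (O = -24 + 5*(-2) = -24 - 10 = -34)
O + 1³*(-14) = -34 + 1³*(-14) = -34 + 1*(-14) = -34 - 14 = -48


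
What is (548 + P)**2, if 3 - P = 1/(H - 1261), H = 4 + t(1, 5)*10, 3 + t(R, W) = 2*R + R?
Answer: 479705841664/1580049 ≈ 3.0360e+5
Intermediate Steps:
t(R, W) = -3 + 3*R (t(R, W) = -3 + (2*R + R) = -3 + 3*R)
H = 4 (H = 4 + (-3 + 3*1)*10 = 4 + (-3 + 3)*10 = 4 + 0*10 = 4 + 0 = 4)
P = 3772/1257 (P = 3 - 1/(4 - 1261) = 3 - 1/(-1257) = 3 - 1*(-1/1257) = 3 + 1/1257 = 3772/1257 ≈ 3.0008)
(548 + P)**2 = (548 + 3772/1257)**2 = (692608/1257)**2 = 479705841664/1580049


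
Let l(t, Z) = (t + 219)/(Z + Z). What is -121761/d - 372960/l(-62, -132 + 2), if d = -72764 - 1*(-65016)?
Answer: 751339577277/1216436 ≈ 6.1766e+5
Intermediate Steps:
l(t, Z) = (219 + t)/(2*Z) (l(t, Z) = (219 + t)/((2*Z)) = (219 + t)*(1/(2*Z)) = (219 + t)/(2*Z))
d = -7748 (d = -72764 + 65016 = -7748)
-121761/d - 372960/l(-62, -132 + 2) = -121761/(-7748) - 372960*2*(-132 + 2)/(219 - 62) = -121761*(-1/7748) - 372960/((½)*157/(-130)) = 121761/7748 - 372960/((½)*(-1/130)*157) = 121761/7748 - 372960/(-157/260) = 121761/7748 - 372960*(-260/157) = 121761/7748 + 96969600/157 = 751339577277/1216436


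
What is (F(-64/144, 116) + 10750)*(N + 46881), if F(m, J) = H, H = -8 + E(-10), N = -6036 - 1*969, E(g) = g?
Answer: 427949232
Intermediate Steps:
N = -7005 (N = -6036 - 969 = -7005)
H = -18 (H = -8 - 10 = -18)
F(m, J) = -18
(F(-64/144, 116) + 10750)*(N + 46881) = (-18 + 10750)*(-7005 + 46881) = 10732*39876 = 427949232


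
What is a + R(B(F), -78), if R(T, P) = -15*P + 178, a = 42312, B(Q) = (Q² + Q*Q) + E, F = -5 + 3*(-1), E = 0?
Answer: 43660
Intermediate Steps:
F = -8 (F = -5 - 3 = -8)
B(Q) = 2*Q² (B(Q) = (Q² + Q*Q) + 0 = (Q² + Q²) + 0 = 2*Q² + 0 = 2*Q²)
R(T, P) = 178 - 15*P
a + R(B(F), -78) = 42312 + (178 - 15*(-78)) = 42312 + (178 + 1170) = 42312 + 1348 = 43660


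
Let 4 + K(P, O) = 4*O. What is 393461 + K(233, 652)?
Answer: 396065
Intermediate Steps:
K(P, O) = -4 + 4*O
393461 + K(233, 652) = 393461 + (-4 + 4*652) = 393461 + (-4 + 2608) = 393461 + 2604 = 396065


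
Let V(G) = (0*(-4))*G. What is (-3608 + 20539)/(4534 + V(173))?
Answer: 16931/4534 ≈ 3.7342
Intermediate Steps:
V(G) = 0 (V(G) = 0*G = 0)
(-3608 + 20539)/(4534 + V(173)) = (-3608 + 20539)/(4534 + 0) = 16931/4534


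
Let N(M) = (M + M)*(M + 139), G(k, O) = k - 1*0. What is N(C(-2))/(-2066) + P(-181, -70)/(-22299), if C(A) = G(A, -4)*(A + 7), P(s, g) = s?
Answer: 28952683/23034867 ≈ 1.2569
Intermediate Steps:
G(k, O) = k (G(k, O) = k + 0 = k)
C(A) = A*(7 + A) (C(A) = A*(A + 7) = A*(7 + A))
N(M) = 2*M*(139 + M) (N(M) = (2*M)*(139 + M) = 2*M*(139 + M))
N(C(-2))/(-2066) + P(-181, -70)/(-22299) = (2*(-2*(7 - 2))*(139 - 2*(7 - 2)))/(-2066) - 181/(-22299) = (2*(-2*5)*(139 - 2*5))*(-1/2066) - 181*(-1/22299) = (2*(-10)*(139 - 10))*(-1/2066) + 181/22299 = (2*(-10)*129)*(-1/2066) + 181/22299 = -2580*(-1/2066) + 181/22299 = 1290/1033 + 181/22299 = 28952683/23034867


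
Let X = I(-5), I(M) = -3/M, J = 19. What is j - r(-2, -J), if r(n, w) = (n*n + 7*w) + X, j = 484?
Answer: 3062/5 ≈ 612.40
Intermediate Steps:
X = ⅗ (X = -3/(-5) = -3*(-⅕) = ⅗ ≈ 0.60000)
r(n, w) = ⅗ + n² + 7*w (r(n, w) = (n*n + 7*w) + ⅗ = (n² + 7*w) + ⅗ = ⅗ + n² + 7*w)
j - r(-2, -J) = 484 - (⅗ + (-2)² + 7*(-1*19)) = 484 - (⅗ + 4 + 7*(-19)) = 484 - (⅗ + 4 - 133) = 484 - 1*(-642/5) = 484 + 642/5 = 3062/5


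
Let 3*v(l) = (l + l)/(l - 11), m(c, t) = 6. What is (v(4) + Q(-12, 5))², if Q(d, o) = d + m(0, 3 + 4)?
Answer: 17956/441 ≈ 40.717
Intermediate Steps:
v(l) = 2*l/(3*(-11 + l)) (v(l) = ((l + l)/(l - 11))/3 = ((2*l)/(-11 + l))/3 = (2*l/(-11 + l))/3 = 2*l/(3*(-11 + l)))
Q(d, o) = 6 + d (Q(d, o) = d + 6 = 6 + d)
(v(4) + Q(-12, 5))² = ((⅔)*4/(-11 + 4) + (6 - 12))² = ((⅔)*4/(-7) - 6)² = ((⅔)*4*(-⅐) - 6)² = (-8/21 - 6)² = (-134/21)² = 17956/441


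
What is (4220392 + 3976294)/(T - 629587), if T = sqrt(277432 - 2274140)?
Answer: -737218135526/56625969611 - 16393372*I*sqrt(499177)/396381787277 ≈ -13.019 - 0.02922*I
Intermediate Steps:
T = 2*I*sqrt(499177) (T = sqrt(-1996708) = 2*I*sqrt(499177) ≈ 1413.0*I)
(4220392 + 3976294)/(T - 629587) = (4220392 + 3976294)/(2*I*sqrt(499177) - 629587) = 8196686/(-629587 + 2*I*sqrt(499177))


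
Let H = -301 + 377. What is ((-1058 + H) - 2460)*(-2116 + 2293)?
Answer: -609234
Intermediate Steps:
H = 76
((-1058 + H) - 2460)*(-2116 + 2293) = ((-1058 + 76) - 2460)*(-2116 + 2293) = (-982 - 2460)*177 = -3442*177 = -609234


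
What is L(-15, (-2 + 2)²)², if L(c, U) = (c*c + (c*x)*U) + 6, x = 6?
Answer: 53361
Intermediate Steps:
L(c, U) = 6 + c² + 6*U*c (L(c, U) = (c*c + (c*6)*U) + 6 = (c² + (6*c)*U) + 6 = (c² + 6*U*c) + 6 = 6 + c² + 6*U*c)
L(-15, (-2 + 2)²)² = (6 + (-15)² + 6*(-2 + 2)²*(-15))² = (6 + 225 + 6*0²*(-15))² = (6 + 225 + 6*0*(-15))² = (6 + 225 + 0)² = 231² = 53361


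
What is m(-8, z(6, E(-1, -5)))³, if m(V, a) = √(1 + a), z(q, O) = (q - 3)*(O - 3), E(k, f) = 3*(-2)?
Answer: -26*I*√26 ≈ -132.57*I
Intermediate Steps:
E(k, f) = -6
z(q, O) = (-3 + O)*(-3 + q) (z(q, O) = (-3 + q)*(-3 + O) = (-3 + O)*(-3 + q))
m(-8, z(6, E(-1, -5)))³ = (√(1 + (9 - 3*(-6) - 3*6 - 6*6)))³ = (√(1 + (9 + 18 - 18 - 36)))³ = (√(1 - 27))³ = (√(-26))³ = (I*√26)³ = -26*I*√26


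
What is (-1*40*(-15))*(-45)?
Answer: -27000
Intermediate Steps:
(-1*40*(-15))*(-45) = -40*(-15)*(-45) = 600*(-45) = -27000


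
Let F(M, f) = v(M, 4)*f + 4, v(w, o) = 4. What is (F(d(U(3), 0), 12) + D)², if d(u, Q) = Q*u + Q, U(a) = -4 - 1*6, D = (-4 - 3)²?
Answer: 10201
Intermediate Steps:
D = 49 (D = (-7)² = 49)
U(a) = -10 (U(a) = -4 - 6 = -10)
d(u, Q) = Q + Q*u
F(M, f) = 4 + 4*f (F(M, f) = 4*f + 4 = 4 + 4*f)
(F(d(U(3), 0), 12) + D)² = ((4 + 4*12) + 49)² = ((4 + 48) + 49)² = (52 + 49)² = 101² = 10201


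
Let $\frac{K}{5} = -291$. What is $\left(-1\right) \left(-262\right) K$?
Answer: $-381210$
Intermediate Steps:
$K = -1455$ ($K = 5 \left(-291\right) = -1455$)
$\left(-1\right) \left(-262\right) K = \left(-1\right) \left(-262\right) \left(-1455\right) = 262 \left(-1455\right) = -381210$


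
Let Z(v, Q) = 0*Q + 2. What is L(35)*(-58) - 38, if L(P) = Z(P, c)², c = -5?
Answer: -270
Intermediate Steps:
Z(v, Q) = 2 (Z(v, Q) = 0 + 2 = 2)
L(P) = 4 (L(P) = 2² = 4)
L(35)*(-58) - 38 = 4*(-58) - 38 = -232 - 38 = -270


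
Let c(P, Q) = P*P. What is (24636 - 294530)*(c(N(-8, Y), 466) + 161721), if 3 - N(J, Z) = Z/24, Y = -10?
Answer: -3142848831235/72 ≈ -4.3651e+10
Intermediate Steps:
N(J, Z) = 3 - Z/24
c(P, Q) = P²
(24636 - 294530)*(c(N(-8, Y), 466) + 161721) = (24636 - 294530)*((3 - 1/24*(-10))² + 161721) = -269894*((3 + 5/12)² + 161721) = -269894*((41/12)² + 161721) = -269894*(1681/144 + 161721) = -269894*23289505/144 = -3142848831235/72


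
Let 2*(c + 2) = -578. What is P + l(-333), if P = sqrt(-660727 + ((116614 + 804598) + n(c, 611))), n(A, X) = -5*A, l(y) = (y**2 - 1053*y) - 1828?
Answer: 459710 + 2*sqrt(65485) ≈ 4.6022e+5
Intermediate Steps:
c = -291 (c = -2 + (1/2)*(-578) = -2 - 289 = -291)
l(y) = -1828 + y**2 - 1053*y
P = 2*sqrt(65485) (P = sqrt(-660727 + ((116614 + 804598) - 5*(-291))) = sqrt(-660727 + (921212 + 1455)) = sqrt(-660727 + 922667) = sqrt(261940) = 2*sqrt(65485) ≈ 511.80)
P + l(-333) = 2*sqrt(65485) + (-1828 + (-333)**2 - 1053*(-333)) = 2*sqrt(65485) + (-1828 + 110889 + 350649) = 2*sqrt(65485) + 459710 = 459710 + 2*sqrt(65485)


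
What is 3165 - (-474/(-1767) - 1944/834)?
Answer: 259290589/81871 ≈ 3167.1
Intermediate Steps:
3165 - (-474/(-1767) - 1944/834) = 3165 - (-474*(-1/1767) - 1944*1/834) = 3165 - (158/589 - 324/139) = 3165 - 1*(-168874/81871) = 3165 + 168874/81871 = 259290589/81871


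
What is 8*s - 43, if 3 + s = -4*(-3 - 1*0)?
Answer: 29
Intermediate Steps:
s = 9 (s = -3 - 4*(-3 - 1*0) = -3 - 4*(-3 + 0) = -3 - 4*(-3) = -3 + 12 = 9)
8*s - 43 = 8*9 - 43 = 72 - 43 = 29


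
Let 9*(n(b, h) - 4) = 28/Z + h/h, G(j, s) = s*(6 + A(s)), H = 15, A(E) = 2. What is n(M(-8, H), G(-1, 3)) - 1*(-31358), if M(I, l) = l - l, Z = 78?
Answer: 11008115/351 ≈ 31362.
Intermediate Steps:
G(j, s) = 8*s (G(j, s) = s*(6 + 2) = s*8 = 8*s)
M(I, l) = 0
n(b, h) = 1457/351 (n(b, h) = 4 + (28/78 + h/h)/9 = 4 + (28*(1/78) + 1)/9 = 4 + (14/39 + 1)/9 = 4 + (⅑)*(53/39) = 4 + 53/351 = 1457/351)
n(M(-8, H), G(-1, 3)) - 1*(-31358) = 1457/351 - 1*(-31358) = 1457/351 + 31358 = 11008115/351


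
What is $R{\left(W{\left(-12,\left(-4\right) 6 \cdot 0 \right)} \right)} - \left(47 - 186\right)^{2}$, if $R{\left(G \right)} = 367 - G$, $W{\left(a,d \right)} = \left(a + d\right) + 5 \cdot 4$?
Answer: $-18962$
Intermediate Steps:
$W{\left(a,d \right)} = 20 + a + d$ ($W{\left(a,d \right)} = \left(a + d\right) + 20 = 20 + a + d$)
$R{\left(W{\left(-12,\left(-4\right) 6 \cdot 0 \right)} \right)} - \left(47 - 186\right)^{2} = \left(367 - \left(20 - 12 + \left(-4\right) 6 \cdot 0\right)\right) - \left(47 - 186\right)^{2} = \left(367 - \left(20 - 12 - 0\right)\right) - \left(-139\right)^{2} = \left(367 - \left(20 - 12 + 0\right)\right) - 19321 = \left(367 - 8\right) - 19321 = 359 - 19321 = -18962$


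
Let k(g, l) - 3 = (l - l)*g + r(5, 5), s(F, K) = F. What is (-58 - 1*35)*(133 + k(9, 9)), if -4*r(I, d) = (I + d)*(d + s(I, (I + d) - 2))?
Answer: -10323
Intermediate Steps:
r(I, d) = -(I + d)**2/4 (r(I, d) = -(I + d)*(d + I)/4 = -(I + d)*(I + d)/4 = -(I + d)**2/4)
k(g, l) = -22 (k(g, l) = 3 + ((l - l)*g + (-1/4*5**2 - 1/4*5**2 - 1/2*5*5)) = 3 + (0*g + (-1/4*25 - 1/4*25 - 25/2)) = 3 + (0 + (-25/4 - 25/4 - 25/2)) = 3 + (0 - 25) = 3 - 25 = -22)
(-58 - 1*35)*(133 + k(9, 9)) = (-58 - 1*35)*(133 - 22) = (-58 - 35)*111 = -93*111 = -10323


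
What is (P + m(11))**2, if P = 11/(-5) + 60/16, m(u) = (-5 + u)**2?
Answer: 564001/400 ≈ 1410.0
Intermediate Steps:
P = 31/20 (P = 11*(-1/5) + 60*(1/16) = -11/5 + 15/4 = 31/20 ≈ 1.5500)
(P + m(11))**2 = (31/20 + (-5 + 11)**2)**2 = (31/20 + 6**2)**2 = (31/20 + 36)**2 = (751/20)**2 = 564001/400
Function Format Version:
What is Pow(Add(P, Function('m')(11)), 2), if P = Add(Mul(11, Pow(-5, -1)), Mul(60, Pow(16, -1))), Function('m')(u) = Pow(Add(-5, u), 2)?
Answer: Rational(564001, 400) ≈ 1410.0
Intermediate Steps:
P = Rational(31, 20) (P = Add(Mul(11, Rational(-1, 5)), Mul(60, Rational(1, 16))) = Add(Rational(-11, 5), Rational(15, 4)) = Rational(31, 20) ≈ 1.5500)
Pow(Add(P, Function('m')(11)), 2) = Pow(Add(Rational(31, 20), Pow(Add(-5, 11), 2)), 2) = Pow(Add(Rational(31, 20), Pow(6, 2)), 2) = Pow(Add(Rational(31, 20), 36), 2) = Pow(Rational(751, 20), 2) = Rational(564001, 400)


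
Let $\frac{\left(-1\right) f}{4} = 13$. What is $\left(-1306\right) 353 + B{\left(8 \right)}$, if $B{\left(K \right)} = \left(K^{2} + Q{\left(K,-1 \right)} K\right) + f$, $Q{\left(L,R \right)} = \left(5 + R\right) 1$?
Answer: $-460974$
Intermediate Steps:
$f = -52$ ($f = \left(-4\right) 13 = -52$)
$Q{\left(L,R \right)} = 5 + R$
$B{\left(K \right)} = -52 + K^{2} + 4 K$ ($B{\left(K \right)} = \left(K^{2} + \left(5 - 1\right) K\right) - 52 = \left(K^{2} + 4 K\right) - 52 = -52 + K^{2} + 4 K$)
$\left(-1306\right) 353 + B{\left(8 \right)} = \left(-1306\right) 353 + \left(-52 + 8^{2} + 4 \cdot 8\right) = -461018 + \left(-52 + 64 + 32\right) = -461018 + 44 = -460974$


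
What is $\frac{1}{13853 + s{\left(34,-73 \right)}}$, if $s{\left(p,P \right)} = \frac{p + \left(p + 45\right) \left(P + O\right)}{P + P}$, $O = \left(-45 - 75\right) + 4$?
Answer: $\frac{146}{2037435} \approx 7.1659 \cdot 10^{-5}$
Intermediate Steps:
$O = -116$ ($O = -120 + 4 = -116$)
$s{\left(p,P \right)} = \frac{p + \left(-116 + P\right) \left(45 + p\right)}{2 P}$ ($s{\left(p,P \right)} = \frac{p + \left(p + 45\right) \left(P - 116\right)}{P + P} = \frac{p + \left(45 + p\right) \left(-116 + P\right)}{2 P} = \left(p + \left(-116 + P\right) \left(45 + p\right)\right) \frac{1}{2 P} = \frac{p + \left(-116 + P\right) \left(45 + p\right)}{2 P}$)
$\frac{1}{13853 + s{\left(34,-73 \right)}} = \frac{1}{13853 + \frac{-5220 - 3910 - 73 \left(45 + 34\right)}{2 \left(-73\right)}} = \frac{1}{13853 + \frac{1}{2} \left(- \frac{1}{73}\right) \left(-5220 - 3910 - 5767\right)} = \frac{1}{13853 + \frac{1}{2} \left(- \frac{1}{73}\right) \left(-14897\right)} = \frac{1}{13853 + \frac{14897}{146}} = \frac{1}{\frac{2037435}{146}} = \frac{146}{2037435}$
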